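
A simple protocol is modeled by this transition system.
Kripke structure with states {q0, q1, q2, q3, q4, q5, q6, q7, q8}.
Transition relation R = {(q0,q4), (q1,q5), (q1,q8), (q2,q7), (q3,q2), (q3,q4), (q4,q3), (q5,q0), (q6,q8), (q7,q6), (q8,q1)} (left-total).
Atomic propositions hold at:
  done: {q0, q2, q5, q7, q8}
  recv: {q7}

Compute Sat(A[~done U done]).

Sat(~done) = {q1, q3, q4, q6}
A[~done U done]: least fixpoint, start Z0 = Sat(done) = {q0, q2, q5, q7, q8}, add states in Sat(~done) with every successor in Z. Z1 = {q0, q1, q2, q5, q6, q7, q8}; fixed.
Sat(A[~done U done]) = {q0, q1, q2, q5, q6, q7, q8}

{q0, q1, q2, q5, q6, q7, q8}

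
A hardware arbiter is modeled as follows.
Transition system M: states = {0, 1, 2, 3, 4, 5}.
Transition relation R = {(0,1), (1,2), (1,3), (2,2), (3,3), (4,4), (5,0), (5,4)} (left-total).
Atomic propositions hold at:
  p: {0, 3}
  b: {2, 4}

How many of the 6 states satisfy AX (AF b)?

AF b: least fixpoint, start Z0 = {2, 4}, add states with every successor in Z. Already a fixed point.
Sat(AF b) = {2, 4}
Sat(AX (AF b)) = {s : every successor in {2, 4}} = {2, 4}
|Sat(AX (AF b))| = |{2, 4}| = 2.

2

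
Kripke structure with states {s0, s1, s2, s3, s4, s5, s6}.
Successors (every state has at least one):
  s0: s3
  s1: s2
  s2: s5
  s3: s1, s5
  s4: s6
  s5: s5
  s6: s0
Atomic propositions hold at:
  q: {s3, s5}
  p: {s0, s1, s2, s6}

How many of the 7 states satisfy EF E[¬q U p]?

6

Sat(¬q) = {s0, s1, s2, s4, s6}
E[¬q U p]: least fixpoint, start Z0 = Sat(p) = {s0, s1, s2, s6}, add states in Sat(¬q) with some successor in Z. Z1 = {s0, s1, s2, s4, s6}; fixed.
Sat(E[¬q U p]) = {s0, s1, s2, s4, s6}
EF E[¬q U p]: least fixpoint, start Z0 = {s0, s1, s2, s4, s6}, add states with some successor in Z. Z1 = {s0, s1, s2, s3, s4, s6}; fixed.
Sat(EF E[¬q U p]) = {s0, s1, s2, s3, s4, s6}
|Sat(EF E[¬q U p])| = |{s0, s1, s2, s3, s4, s6}| = 6.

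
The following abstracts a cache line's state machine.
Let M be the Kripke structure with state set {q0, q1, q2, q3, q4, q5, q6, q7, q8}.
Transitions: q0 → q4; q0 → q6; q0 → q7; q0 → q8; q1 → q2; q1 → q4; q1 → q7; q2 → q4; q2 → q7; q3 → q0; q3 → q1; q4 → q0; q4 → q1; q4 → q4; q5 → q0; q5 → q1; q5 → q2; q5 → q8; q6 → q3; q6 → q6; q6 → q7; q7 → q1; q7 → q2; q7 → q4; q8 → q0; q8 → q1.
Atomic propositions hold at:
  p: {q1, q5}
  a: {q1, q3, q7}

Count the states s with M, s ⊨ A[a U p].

2

A[a U p]: least fixpoint, start Z0 = Sat(p) = {q1, q5}, add states in Sat(a) with every successor in Z. Already a fixed point.
Sat(A[a U p]) = {q1, q5}
|Sat(A[a U p])| = |{q1, q5}| = 2.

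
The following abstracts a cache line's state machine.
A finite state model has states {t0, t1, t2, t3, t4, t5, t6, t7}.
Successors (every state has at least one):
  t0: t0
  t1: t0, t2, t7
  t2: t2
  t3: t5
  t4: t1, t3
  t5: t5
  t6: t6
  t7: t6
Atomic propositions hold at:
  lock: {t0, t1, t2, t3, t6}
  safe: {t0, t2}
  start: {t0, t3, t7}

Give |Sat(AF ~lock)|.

Sat(~lock) = {t4, t5, t7}
AF ~lock: least fixpoint, start Z0 = {t4, t5, t7}, add states with every successor in Z. Z1 = {t3, t4, t5, t7}; fixed.
Sat(AF ~lock) = {t3, t4, t5, t7}
|Sat(AF ~lock)| = |{t3, t4, t5, t7}| = 4.

4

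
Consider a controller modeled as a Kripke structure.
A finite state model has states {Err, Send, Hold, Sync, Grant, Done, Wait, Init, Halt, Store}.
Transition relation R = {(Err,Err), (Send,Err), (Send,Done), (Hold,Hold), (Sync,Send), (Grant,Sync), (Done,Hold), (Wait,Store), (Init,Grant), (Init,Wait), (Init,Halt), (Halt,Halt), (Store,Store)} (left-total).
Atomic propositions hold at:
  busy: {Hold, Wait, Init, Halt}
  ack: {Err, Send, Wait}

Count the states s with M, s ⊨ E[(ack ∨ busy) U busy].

4

Sat(ack ∨ busy) = {Err, Send, Hold, Wait, Init, Halt}
E[(ack ∨ busy) U busy]: least fixpoint, start Z0 = Sat(busy) = {Hold, Wait, Init, Halt}, add states in Sat(ack ∨ busy) with some successor in Z. Already a fixed point.
Sat(E[(ack ∨ busy) U busy]) = {Hold, Wait, Init, Halt}
|Sat(E[(ack ∨ busy) U busy])| = |{Hold, Wait, Init, Halt}| = 4.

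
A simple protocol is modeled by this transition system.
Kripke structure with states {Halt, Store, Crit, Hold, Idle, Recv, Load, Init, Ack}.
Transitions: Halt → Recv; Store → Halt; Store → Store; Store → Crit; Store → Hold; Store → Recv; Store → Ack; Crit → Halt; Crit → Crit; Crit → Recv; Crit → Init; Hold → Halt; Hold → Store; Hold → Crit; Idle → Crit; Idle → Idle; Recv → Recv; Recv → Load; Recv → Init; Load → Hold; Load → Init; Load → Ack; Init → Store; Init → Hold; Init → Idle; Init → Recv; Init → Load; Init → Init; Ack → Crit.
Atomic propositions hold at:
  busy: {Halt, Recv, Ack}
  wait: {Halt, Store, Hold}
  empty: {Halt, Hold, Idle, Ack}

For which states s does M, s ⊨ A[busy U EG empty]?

EG empty: greatest fixpoint, start Z0 = {Halt, Hold, Idle, Ack}, keep only states in Sat with some successor in Z. Z1 = {Hold, Idle}; Z2 = {Idle}; fixed.
Sat(EG empty) = {Idle}
A[busy U EG empty]: least fixpoint, start Z0 = Sat(EG empty) = {Idle}, add states in Sat(busy) with every successor in Z. Already a fixed point.
Sat(A[busy U EG empty]) = {Idle}

{Idle}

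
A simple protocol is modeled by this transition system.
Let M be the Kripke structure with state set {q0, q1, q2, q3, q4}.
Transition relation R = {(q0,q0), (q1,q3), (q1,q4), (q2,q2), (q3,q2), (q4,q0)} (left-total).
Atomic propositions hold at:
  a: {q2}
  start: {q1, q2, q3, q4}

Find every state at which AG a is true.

AG a: greatest fixpoint, start Z0 = {q2}, keep only states in Sat with every successor in Z. Already a fixed point.
Sat(AG a) = {q2}

{q2}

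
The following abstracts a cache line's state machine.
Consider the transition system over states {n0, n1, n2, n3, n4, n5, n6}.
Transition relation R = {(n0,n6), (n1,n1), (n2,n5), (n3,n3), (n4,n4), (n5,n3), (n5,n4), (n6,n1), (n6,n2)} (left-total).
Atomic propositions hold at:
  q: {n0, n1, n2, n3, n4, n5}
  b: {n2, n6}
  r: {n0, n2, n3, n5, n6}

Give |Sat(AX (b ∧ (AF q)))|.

AF q: least fixpoint, start Z0 = {n0, n1, n2, n3, n4, n5}, add states with every successor in Z. Z1 = {n0, n1, n2, n3, n4, n5, n6}; fixed.
Sat(AF q) = {n0, n1, n2, n3, n4, n5, n6}
Sat(b ∧ (AF q)) = {n2, n6}
Sat(AX (b ∧ (AF q))) = {s : every successor in {n2, n6}} = {n0}
|Sat(AX (b ∧ (AF q)))| = |{n0}| = 1.

1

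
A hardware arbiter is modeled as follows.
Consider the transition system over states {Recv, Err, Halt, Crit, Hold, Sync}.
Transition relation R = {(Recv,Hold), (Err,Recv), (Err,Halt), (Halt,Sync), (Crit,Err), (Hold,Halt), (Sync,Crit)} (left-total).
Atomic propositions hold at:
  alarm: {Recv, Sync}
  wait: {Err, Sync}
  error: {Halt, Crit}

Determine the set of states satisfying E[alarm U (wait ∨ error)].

Sat(wait ∨ error) = {Err, Halt, Crit, Sync}
E[alarm U (wait ∨ error)]: least fixpoint, start Z0 = Sat((wait ∨ error)) = {Err, Halt, Crit, Sync}, add states in Sat(alarm) with some successor in Z. Already a fixed point.
Sat(E[alarm U (wait ∨ error)]) = {Err, Halt, Crit, Sync}

{Err, Halt, Crit, Sync}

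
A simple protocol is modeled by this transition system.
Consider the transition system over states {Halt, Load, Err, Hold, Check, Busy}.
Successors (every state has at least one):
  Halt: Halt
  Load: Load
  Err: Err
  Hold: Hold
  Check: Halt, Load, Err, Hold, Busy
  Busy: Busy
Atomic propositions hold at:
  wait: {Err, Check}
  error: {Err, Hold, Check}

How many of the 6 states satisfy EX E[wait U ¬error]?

4

Sat(¬error) = {Halt, Load, Busy}
E[wait U ¬error]: least fixpoint, start Z0 = Sat(¬error) = {Halt, Load, Busy}, add states in Sat(wait) with some successor in Z. Z1 = {Halt, Load, Check, Busy}; fixed.
Sat(E[wait U ¬error]) = {Halt, Load, Check, Busy}
Sat(EX E[wait U ¬error]) = {s : some successor in {Halt, Load, Check, Busy}} = {Halt, Load, Check, Busy}
|Sat(EX E[wait U ¬error])| = |{Halt, Load, Check, Busy}| = 4.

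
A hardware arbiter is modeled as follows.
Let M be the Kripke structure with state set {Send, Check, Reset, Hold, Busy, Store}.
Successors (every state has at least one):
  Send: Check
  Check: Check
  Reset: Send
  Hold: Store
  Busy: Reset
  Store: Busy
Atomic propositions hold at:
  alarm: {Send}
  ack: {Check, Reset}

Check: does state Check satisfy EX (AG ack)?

AG ack: greatest fixpoint, start Z0 = {Check, Reset}, keep only states in Sat with every successor in Z. Z1 = {Check}; fixed.
Sat(AG ack) = {Check}
Sat(EX (AG ack)) = {s : some successor in {Check}} = {Send, Check}
Check ∈ Sat(EX (AG ack)) = {Send, Check}, so the formula holds at Check.

Yes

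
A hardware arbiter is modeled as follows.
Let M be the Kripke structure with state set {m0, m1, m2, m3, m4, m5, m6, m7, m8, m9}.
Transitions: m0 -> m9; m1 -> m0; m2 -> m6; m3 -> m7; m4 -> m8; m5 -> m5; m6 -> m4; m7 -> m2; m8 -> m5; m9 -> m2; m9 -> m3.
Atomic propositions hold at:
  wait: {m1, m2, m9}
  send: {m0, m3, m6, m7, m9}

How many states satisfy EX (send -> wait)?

Sat(send -> wait) = {m1, m2, m4, m5, m8, m9}
Sat(EX (send -> wait)) = {s : some successor in {m1, m2, m4, m5, m8, m9}} = {m0, m4, m5, m6, m7, m8, m9}
|Sat(EX (send -> wait))| = |{m0, m4, m5, m6, m7, m8, m9}| = 7.

7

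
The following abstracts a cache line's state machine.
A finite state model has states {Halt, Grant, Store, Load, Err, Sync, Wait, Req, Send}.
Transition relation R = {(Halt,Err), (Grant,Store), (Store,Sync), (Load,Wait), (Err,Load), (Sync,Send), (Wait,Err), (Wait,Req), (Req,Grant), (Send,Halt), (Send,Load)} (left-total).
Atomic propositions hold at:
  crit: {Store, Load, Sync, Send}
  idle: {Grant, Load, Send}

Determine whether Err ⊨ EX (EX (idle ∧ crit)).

Sat(idle ∧ crit) = {Load, Send}
Sat(EX (idle ∧ crit)) = {s : some successor in {Load, Send}} = {Err, Sync, Send}
Sat(EX (EX (idle ∧ crit))) = {s : some successor in {Err, Sync, Send}} = {Halt, Store, Sync, Wait}
Err ∉ Sat(EX (EX (idle ∧ crit))) = {Halt, Store, Sync, Wait}, so the formula does not hold at Err.

No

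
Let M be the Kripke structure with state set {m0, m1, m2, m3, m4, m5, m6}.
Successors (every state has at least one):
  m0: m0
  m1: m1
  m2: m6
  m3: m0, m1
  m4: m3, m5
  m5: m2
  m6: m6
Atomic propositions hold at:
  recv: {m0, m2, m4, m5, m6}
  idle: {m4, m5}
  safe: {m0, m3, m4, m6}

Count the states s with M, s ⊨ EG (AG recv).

AG recv: greatest fixpoint, start Z0 = {m0, m2, m4, m5, m6}, keep only states in Sat with every successor in Z. Z1 = {m0, m2, m5, m6}; fixed.
Sat(AG recv) = {m0, m2, m5, m6}
EG (AG recv): greatest fixpoint, start Z0 = {m0, m2, m5, m6}, keep only states in Sat with some successor in Z. Already a fixed point.
Sat(EG (AG recv)) = {m0, m2, m5, m6}
|Sat(EG (AG recv))| = |{m0, m2, m5, m6}| = 4.

4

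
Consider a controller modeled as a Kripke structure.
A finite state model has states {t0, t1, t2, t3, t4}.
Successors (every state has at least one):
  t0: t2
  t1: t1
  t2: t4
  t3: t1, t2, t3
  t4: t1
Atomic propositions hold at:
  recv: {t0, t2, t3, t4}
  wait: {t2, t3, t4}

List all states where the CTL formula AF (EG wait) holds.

{t3}

EG wait: greatest fixpoint, start Z0 = {t2, t3, t4}, keep only states in Sat with some successor in Z. Z1 = {t2, t3}; Z2 = {t3}; fixed.
Sat(EG wait) = {t3}
AF (EG wait): least fixpoint, start Z0 = {t3}, add states with every successor in Z. Already a fixed point.
Sat(AF (EG wait)) = {t3}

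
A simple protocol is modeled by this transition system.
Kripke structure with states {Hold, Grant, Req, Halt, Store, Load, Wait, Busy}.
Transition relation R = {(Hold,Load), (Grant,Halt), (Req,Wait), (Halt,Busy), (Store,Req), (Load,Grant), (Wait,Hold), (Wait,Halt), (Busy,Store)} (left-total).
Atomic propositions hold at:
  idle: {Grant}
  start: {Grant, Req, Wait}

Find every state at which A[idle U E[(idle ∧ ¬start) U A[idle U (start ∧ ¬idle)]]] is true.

Sat(¬start) = {Hold, Halt, Store, Load, Busy}
Sat(idle ∧ ¬start) = ∅
Sat(¬idle) = {Hold, Req, Halt, Store, Load, Wait, Busy}
Sat(start ∧ ¬idle) = {Req, Wait}
A[idle U (start ∧ ¬idle)]: least fixpoint, start Z0 = Sat((start ∧ ¬idle)) = {Req, Wait}, add states in Sat(idle) with every successor in Z. Already a fixed point.
Sat(A[idle U (start ∧ ¬idle)]) = {Req, Wait}
E[(idle ∧ ¬start) U A[idle U (start ∧ ¬idle)]]: least fixpoint, start Z0 = Sat(A[idle U (start ∧ ¬idle)]) = {Req, Wait}, add states in Sat(idle ∧ ¬start) with some successor in Z. Already a fixed point.
Sat(E[(idle ∧ ¬start) U A[idle U (start ∧ ¬idle)]]) = {Req, Wait}
A[idle U E[(idle ∧ ¬start) U A[idle U (start ∧ ¬idle)]]]: least fixpoint, start Z0 = Sat(E[(idle ∧ ¬start) U A[idle U (start ∧ ¬idle)]]) = {Req, Wait}, add states in Sat(idle) with every successor in Z. Already a fixed point.
Sat(A[idle U E[(idle ∧ ¬start) U A[idle U (start ∧ ¬idle)]]]) = {Req, Wait}

{Req, Wait}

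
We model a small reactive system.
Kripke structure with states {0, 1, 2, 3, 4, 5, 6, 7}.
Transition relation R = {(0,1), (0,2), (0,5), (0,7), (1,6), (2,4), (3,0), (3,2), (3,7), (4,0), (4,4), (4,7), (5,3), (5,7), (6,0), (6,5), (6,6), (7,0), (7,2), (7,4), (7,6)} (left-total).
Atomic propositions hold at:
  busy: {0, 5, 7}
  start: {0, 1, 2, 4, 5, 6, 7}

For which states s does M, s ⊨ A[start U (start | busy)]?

{0, 1, 2, 4, 5, 6, 7}

Sat(start | busy) = {0, 1, 2, 4, 5, 6, 7}
A[start U (start | busy)]: least fixpoint, start Z0 = Sat((start | busy)) = {0, 1, 2, 4, 5, 6, 7}, add states in Sat(start) with every successor in Z. Already a fixed point.
Sat(A[start U (start | busy)]) = {0, 1, 2, 4, 5, 6, 7}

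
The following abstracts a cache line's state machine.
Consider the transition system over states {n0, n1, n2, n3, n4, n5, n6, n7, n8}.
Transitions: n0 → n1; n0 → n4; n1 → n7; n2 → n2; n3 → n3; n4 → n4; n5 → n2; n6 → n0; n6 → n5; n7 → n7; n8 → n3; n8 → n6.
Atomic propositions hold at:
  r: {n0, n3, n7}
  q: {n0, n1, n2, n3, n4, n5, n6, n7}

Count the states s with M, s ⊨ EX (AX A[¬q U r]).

Sat(¬q) = {n8}
A[¬q U r]: least fixpoint, start Z0 = Sat(r) = {n0, n3, n7}, add states in Sat(¬q) with every successor in Z. Already a fixed point.
Sat(A[¬q U r]) = {n0, n3, n7}
Sat(AX A[¬q U r]) = {s : every successor in {n0, n3, n7}} = {n1, n3, n7}
Sat(EX (AX A[¬q U r])) = {s : some successor in {n1, n3, n7}} = {n0, n1, n3, n7, n8}
|Sat(EX (AX A[¬q U r]))| = |{n0, n1, n3, n7, n8}| = 5.

5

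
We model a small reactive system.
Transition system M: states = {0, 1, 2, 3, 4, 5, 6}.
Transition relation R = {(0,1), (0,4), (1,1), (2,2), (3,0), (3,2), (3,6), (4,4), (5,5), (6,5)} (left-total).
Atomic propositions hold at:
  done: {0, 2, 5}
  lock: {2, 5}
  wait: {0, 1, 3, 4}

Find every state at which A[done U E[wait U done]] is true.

E[wait U done]: least fixpoint, start Z0 = Sat(done) = {0, 2, 5}, add states in Sat(wait) with some successor in Z. Z1 = {0, 2, 3, 5}; fixed.
Sat(E[wait U done]) = {0, 2, 3, 5}
A[done U E[wait U done]]: least fixpoint, start Z0 = Sat(E[wait U done]) = {0, 2, 3, 5}, add states in Sat(done) with every successor in Z. Already a fixed point.
Sat(A[done U E[wait U done]]) = {0, 2, 3, 5}

{0, 2, 3, 5}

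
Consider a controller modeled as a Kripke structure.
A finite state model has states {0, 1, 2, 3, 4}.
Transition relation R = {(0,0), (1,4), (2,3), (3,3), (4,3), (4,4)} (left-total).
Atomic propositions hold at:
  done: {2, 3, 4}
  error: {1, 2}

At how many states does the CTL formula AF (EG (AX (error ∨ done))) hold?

Sat(error ∨ done) = {1, 2, 3, 4}
Sat(AX (error ∨ done)) = {s : every successor in {1, 2, 3, 4}} = {1, 2, 3, 4}
EG (AX (error ∨ done)): greatest fixpoint, start Z0 = {1, 2, 3, 4}, keep only states in Sat with some successor in Z. Already a fixed point.
Sat(EG (AX (error ∨ done))) = {1, 2, 3, 4}
AF (EG (AX (error ∨ done))): least fixpoint, start Z0 = {1, 2, 3, 4}, add states with every successor in Z. Already a fixed point.
Sat(AF (EG (AX (error ∨ done)))) = {1, 2, 3, 4}
|Sat(AF (EG (AX (error ∨ done))))| = |{1, 2, 3, 4}| = 4.

4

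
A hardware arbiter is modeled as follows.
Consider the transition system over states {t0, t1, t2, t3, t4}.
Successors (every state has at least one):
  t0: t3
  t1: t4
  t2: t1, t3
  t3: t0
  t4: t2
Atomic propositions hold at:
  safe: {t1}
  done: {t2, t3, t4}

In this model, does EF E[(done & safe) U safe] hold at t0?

Sat(done & safe) = ∅
E[(done & safe) U safe]: least fixpoint, start Z0 = Sat(safe) = {t1}, add states in Sat(done & safe) with some successor in Z. Already a fixed point.
Sat(E[(done & safe) U safe]) = {t1}
EF E[(done & safe) U safe]: least fixpoint, start Z0 = {t1}, add states with some successor in Z. Z1 = {t1, t2}; Z2 = {t1, t2, t4}; fixed.
Sat(EF E[(done & safe) U safe]) = {t1, t2, t4}
t0 ∉ Sat(EF E[(done & safe) U safe]) = {t1, t2, t4}, so the formula does not hold at t0.

No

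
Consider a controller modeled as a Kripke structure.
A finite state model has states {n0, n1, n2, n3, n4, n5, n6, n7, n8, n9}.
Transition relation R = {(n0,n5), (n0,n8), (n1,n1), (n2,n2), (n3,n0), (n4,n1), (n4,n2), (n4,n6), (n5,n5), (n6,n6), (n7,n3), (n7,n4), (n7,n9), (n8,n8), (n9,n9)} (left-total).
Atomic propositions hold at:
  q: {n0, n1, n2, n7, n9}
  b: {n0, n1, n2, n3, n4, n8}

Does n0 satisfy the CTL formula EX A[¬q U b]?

Sat(¬q) = {n3, n4, n5, n6, n8}
A[¬q U b]: least fixpoint, start Z0 = Sat(b) = {n0, n1, n2, n3, n4, n8}, add states in Sat(¬q) with every successor in Z. Already a fixed point.
Sat(A[¬q U b]) = {n0, n1, n2, n3, n4, n8}
Sat(EX A[¬q U b]) = {s : some successor in {n0, n1, n2, n3, n4, n8}} = {n0, n1, n2, n3, n4, n7, n8}
n0 ∈ Sat(EX A[¬q U b]) = {n0, n1, n2, n3, n4, n7, n8}, so the formula holds at n0.

Yes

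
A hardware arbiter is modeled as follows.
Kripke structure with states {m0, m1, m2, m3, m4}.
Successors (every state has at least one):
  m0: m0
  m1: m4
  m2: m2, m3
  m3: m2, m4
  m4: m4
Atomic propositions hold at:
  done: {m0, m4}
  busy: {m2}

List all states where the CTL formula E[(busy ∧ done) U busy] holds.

{m2}

Sat(busy ∧ done) = ∅
E[(busy ∧ done) U busy]: least fixpoint, start Z0 = Sat(busy) = {m2}, add states in Sat(busy ∧ done) with some successor in Z. Already a fixed point.
Sat(E[(busy ∧ done) U busy]) = {m2}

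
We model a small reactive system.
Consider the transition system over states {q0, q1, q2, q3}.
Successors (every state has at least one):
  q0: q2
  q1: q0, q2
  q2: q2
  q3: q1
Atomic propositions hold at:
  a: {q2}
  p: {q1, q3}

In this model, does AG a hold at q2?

AG a: greatest fixpoint, start Z0 = {q2}, keep only states in Sat with every successor in Z. Already a fixed point.
Sat(AG a) = {q2}
q2 ∈ Sat(AG a) = {q2}, so the formula holds at q2.

Yes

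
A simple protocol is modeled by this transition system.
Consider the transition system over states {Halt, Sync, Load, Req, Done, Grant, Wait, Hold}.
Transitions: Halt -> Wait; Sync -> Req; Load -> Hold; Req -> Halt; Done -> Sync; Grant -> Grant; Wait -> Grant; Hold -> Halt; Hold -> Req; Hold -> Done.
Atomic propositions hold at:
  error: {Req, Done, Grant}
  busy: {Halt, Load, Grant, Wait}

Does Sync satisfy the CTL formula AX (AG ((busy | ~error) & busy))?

No

Sat(~error) = {Halt, Sync, Load, Wait, Hold}
Sat(busy | ~error) = {Halt, Sync, Load, Grant, Wait, Hold}
Sat((busy | ~error) & busy) = {Halt, Load, Grant, Wait}
AG ((busy | ~error) & busy): greatest fixpoint, start Z0 = {Halt, Load, Grant, Wait}, keep only states in Sat with every successor in Z. Z1 = {Halt, Grant, Wait}; fixed.
Sat(AG ((busy | ~error) & busy)) = {Halt, Grant, Wait}
Sat(AX (AG ((busy | ~error) & busy))) = {s : every successor in {Halt, Grant, Wait}} = {Halt, Req, Grant, Wait}
Sync ∉ Sat(AX (AG ((busy | ~error) & busy))) = {Halt, Req, Grant, Wait}, so the formula does not hold at Sync.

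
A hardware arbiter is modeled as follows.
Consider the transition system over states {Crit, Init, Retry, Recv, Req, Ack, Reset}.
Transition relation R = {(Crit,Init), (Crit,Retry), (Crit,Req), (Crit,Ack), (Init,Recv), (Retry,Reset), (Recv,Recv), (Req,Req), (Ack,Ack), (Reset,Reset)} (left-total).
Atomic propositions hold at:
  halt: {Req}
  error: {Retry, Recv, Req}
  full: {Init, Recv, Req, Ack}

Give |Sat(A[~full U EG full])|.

Sat(~full) = {Crit, Retry, Reset}
EG full: greatest fixpoint, start Z0 = {Init, Recv, Req, Ack}, keep only states in Sat with some successor in Z. Already a fixed point.
Sat(EG full) = {Init, Recv, Req, Ack}
A[~full U EG full]: least fixpoint, start Z0 = Sat(EG full) = {Init, Recv, Req, Ack}, add states in Sat(~full) with every successor in Z. Already a fixed point.
Sat(A[~full U EG full]) = {Init, Recv, Req, Ack}
|Sat(A[~full U EG full])| = |{Init, Recv, Req, Ack}| = 4.

4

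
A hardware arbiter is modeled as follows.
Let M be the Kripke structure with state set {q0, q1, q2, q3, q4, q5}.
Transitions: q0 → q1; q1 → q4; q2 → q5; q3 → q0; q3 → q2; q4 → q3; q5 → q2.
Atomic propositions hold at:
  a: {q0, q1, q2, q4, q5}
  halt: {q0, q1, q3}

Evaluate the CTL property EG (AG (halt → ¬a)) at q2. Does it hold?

Yes

Sat(¬a) = {q3}
Sat(halt → ¬a) = {q2, q3, q4, q5}
AG (halt → ¬a): greatest fixpoint, start Z0 = {q2, q3, q4, q5}, keep only states in Sat with every successor in Z. Z1 = {q2, q4, q5}; Z2 = {q2, q5}; fixed.
Sat(AG (halt → ¬a)) = {q2, q5}
EG (AG (halt → ¬a)): greatest fixpoint, start Z0 = {q2, q5}, keep only states in Sat with some successor in Z. Already a fixed point.
Sat(EG (AG (halt → ¬a))) = {q2, q5}
q2 ∈ Sat(EG (AG (halt → ¬a))) = {q2, q5}, so the formula holds at q2.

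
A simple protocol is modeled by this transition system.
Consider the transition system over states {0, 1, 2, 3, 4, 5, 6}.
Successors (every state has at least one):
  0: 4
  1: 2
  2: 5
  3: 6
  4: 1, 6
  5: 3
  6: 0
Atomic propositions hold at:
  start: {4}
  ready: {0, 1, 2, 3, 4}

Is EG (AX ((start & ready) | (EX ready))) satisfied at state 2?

Sat(start & ready) = {4}
Sat(EX ready) = {s : some successor in {0, 1, 2, 3, 4}} = {0, 1, 4, 5, 6}
Sat((start & ready) | (EX ready)) = {0, 1, 4, 5, 6}
Sat(AX ((start & ready) | (EX ready))) = {s : every successor in {0, 1, 4, 5, 6}} = {0, 2, 3, 4, 6}
EG (AX ((start & ready) | (EX ready))): greatest fixpoint, start Z0 = {0, 2, 3, 4, 6}, keep only states in Sat with some successor in Z. Z1 = {0, 3, 4, 6}; fixed.
Sat(EG (AX ((start & ready) | (EX ready)))) = {0, 3, 4, 6}
2 ∉ Sat(EG (AX ((start & ready) | (EX ready)))) = {0, 3, 4, 6}, so the formula does not hold at 2.

No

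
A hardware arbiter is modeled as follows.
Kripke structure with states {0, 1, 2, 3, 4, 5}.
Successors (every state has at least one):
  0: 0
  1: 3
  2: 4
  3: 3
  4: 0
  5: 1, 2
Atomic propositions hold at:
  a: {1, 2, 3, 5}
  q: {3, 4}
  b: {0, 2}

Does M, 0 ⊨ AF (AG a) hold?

No

AG a: greatest fixpoint, start Z0 = {1, 2, 3, 5}, keep only states in Sat with every successor in Z. Z1 = {1, 3, 5}; Z2 = {1, 3}; fixed.
Sat(AG a) = {1, 3}
AF (AG a): least fixpoint, start Z0 = {1, 3}, add states with every successor in Z. Already a fixed point.
Sat(AF (AG a)) = {1, 3}
0 ∉ Sat(AF (AG a)) = {1, 3}, so the formula does not hold at 0.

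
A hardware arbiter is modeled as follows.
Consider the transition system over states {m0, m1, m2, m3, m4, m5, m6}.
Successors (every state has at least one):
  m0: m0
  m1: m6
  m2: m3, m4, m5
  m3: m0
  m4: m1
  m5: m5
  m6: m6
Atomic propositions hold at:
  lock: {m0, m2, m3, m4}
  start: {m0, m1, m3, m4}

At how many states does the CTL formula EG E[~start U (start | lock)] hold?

Sat(~start) = {m2, m5, m6}
Sat(start | lock) = {m0, m1, m2, m3, m4}
E[~start U (start | lock)]: least fixpoint, start Z0 = Sat((start | lock)) = {m0, m1, m2, m3, m4}, add states in Sat(~start) with some successor in Z. Already a fixed point.
Sat(E[~start U (start | lock)]) = {m0, m1, m2, m3, m4}
EG E[~start U (start | lock)]: greatest fixpoint, start Z0 = {m0, m1, m2, m3, m4}, keep only states in Sat with some successor in Z. Z1 = {m0, m2, m3, m4}; Z2 = {m0, m2, m3}; fixed.
Sat(EG E[~start U (start | lock)]) = {m0, m2, m3}
|Sat(EG E[~start U (start | lock)])| = |{m0, m2, m3}| = 3.

3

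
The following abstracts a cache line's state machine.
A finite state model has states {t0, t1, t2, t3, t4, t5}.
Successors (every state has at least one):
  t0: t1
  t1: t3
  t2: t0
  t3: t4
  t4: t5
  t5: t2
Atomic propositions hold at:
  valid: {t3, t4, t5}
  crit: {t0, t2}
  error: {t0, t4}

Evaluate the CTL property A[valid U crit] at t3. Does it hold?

Yes

A[valid U crit]: least fixpoint, start Z0 = Sat(crit) = {t0, t2}, add states in Sat(valid) with every successor in Z. Z1 = {t0, t2, t5}; Z2 = {t0, t2, t4, t5}; Z3 = {t0, t2, t3, t4, t5}; fixed.
Sat(A[valid U crit]) = {t0, t2, t3, t4, t5}
t3 ∈ Sat(A[valid U crit]) = {t0, t2, t3, t4, t5}, so the formula holds at t3.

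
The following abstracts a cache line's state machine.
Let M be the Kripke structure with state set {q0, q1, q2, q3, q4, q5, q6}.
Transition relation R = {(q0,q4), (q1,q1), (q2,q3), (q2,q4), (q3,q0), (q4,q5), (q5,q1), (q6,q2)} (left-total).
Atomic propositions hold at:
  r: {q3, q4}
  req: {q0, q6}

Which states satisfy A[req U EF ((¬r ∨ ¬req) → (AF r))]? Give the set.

{q0, q2, q3, q4, q6}

Sat(¬r) = {q0, q1, q2, q5, q6}
Sat(¬req) = {q1, q2, q3, q4, q5}
Sat(¬r ∨ ¬req) = {q0, q1, q2, q3, q4, q5, q6}
AF r: least fixpoint, start Z0 = {q3, q4}, add states with every successor in Z. Z1 = {q0, q2, q3, q4}; Z2 = {q0, q2, q3, q4, q6}; fixed.
Sat(AF r) = {q0, q2, q3, q4, q6}
Sat((¬r ∨ ¬req) → (AF r)) = {q0, q2, q3, q4, q6}
EF ((¬r ∨ ¬req) → (AF r)): least fixpoint, start Z0 = {q0, q2, q3, q4, q6}, add states with some successor in Z. Already a fixed point.
Sat(EF ((¬r ∨ ¬req) → (AF r))) = {q0, q2, q3, q4, q6}
A[req U EF ((¬r ∨ ¬req) → (AF r))]: least fixpoint, start Z0 = Sat(EF ((¬r ∨ ¬req) → (AF r))) = {q0, q2, q3, q4, q6}, add states in Sat(req) with every successor in Z. Already a fixed point.
Sat(A[req U EF ((¬r ∨ ¬req) → (AF r))]) = {q0, q2, q3, q4, q6}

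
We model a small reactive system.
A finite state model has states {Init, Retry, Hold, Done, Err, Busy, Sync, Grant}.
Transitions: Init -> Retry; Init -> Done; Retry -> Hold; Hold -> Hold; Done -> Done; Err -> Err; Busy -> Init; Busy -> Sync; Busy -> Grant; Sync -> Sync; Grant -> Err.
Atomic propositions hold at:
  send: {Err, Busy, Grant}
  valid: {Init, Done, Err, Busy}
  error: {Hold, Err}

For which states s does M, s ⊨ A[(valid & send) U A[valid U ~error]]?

Sat(valid & send) = {Err, Busy}
Sat(~error) = {Init, Retry, Done, Busy, Sync, Grant}
A[valid U ~error]: least fixpoint, start Z0 = Sat(~error) = {Init, Retry, Done, Busy, Sync, Grant}, add states in Sat(valid) with every successor in Z. Already a fixed point.
Sat(A[valid U ~error]) = {Init, Retry, Done, Busy, Sync, Grant}
A[(valid & send) U A[valid U ~error]]: least fixpoint, start Z0 = Sat(A[valid U ~error]) = {Init, Retry, Done, Busy, Sync, Grant}, add states in Sat(valid & send) with every successor in Z. Already a fixed point.
Sat(A[(valid & send) U A[valid U ~error]]) = {Init, Retry, Done, Busy, Sync, Grant}

{Init, Retry, Done, Busy, Sync, Grant}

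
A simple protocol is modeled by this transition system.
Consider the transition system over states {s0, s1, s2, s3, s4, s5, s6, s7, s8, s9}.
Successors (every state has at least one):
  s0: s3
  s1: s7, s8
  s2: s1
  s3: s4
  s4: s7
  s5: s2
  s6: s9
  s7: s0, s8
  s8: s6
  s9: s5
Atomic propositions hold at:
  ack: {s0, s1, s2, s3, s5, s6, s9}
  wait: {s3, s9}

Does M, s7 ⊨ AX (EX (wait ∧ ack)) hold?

No

Sat(wait ∧ ack) = {s3, s9}
Sat(EX (wait ∧ ack)) = {s : some successor in {s3, s9}} = {s0, s6}
Sat(AX (EX (wait ∧ ack))) = {s : every successor in {s0, s6}} = {s8}
s7 ∉ Sat(AX (EX (wait ∧ ack))) = {s8}, so the formula does not hold at s7.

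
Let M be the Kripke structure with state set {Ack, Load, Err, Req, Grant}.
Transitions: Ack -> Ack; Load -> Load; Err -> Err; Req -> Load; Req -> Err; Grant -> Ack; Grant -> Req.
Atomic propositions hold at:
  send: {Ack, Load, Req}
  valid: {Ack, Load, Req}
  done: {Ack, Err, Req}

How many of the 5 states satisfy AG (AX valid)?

Sat(AX valid) = {s : every successor in {Ack, Load, Req}} = {Ack, Load, Grant}
AG (AX valid): greatest fixpoint, start Z0 = {Ack, Load, Grant}, keep only states in Sat with every successor in Z. Z1 = {Ack, Load}; fixed.
Sat(AG (AX valid)) = {Ack, Load}
|Sat(AG (AX valid))| = |{Ack, Load}| = 2.

2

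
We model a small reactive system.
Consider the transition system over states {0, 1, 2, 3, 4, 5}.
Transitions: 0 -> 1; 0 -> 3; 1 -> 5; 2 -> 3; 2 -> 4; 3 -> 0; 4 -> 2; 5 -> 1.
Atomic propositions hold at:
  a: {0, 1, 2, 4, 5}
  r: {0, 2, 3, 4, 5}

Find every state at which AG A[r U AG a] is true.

AG a: greatest fixpoint, start Z0 = {0, 1, 2, 4, 5}, keep only states in Sat with every successor in Z. Z1 = {1, 4, 5}; Z2 = {1, 5}; fixed.
Sat(AG a) = {1, 5}
A[r U AG a]: least fixpoint, start Z0 = Sat(AG a) = {1, 5}, add states in Sat(r) with every successor in Z. Already a fixed point.
Sat(A[r U AG a]) = {1, 5}
AG A[r U AG a]: greatest fixpoint, start Z0 = {1, 5}, keep only states in Sat with every successor in Z. Already a fixed point.
Sat(AG A[r U AG a]) = {1, 5}

{1, 5}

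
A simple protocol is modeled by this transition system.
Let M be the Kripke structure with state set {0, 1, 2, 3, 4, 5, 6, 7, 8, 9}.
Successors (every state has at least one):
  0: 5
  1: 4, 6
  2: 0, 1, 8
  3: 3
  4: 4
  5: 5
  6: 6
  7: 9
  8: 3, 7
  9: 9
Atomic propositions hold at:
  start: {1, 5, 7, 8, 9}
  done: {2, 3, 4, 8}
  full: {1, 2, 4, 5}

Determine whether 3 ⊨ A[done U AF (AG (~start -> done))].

Yes

Sat(~start) = {0, 2, 3, 4, 6}
Sat(~start -> done) = {1, 2, 3, 4, 5, 7, 8, 9}
AG (~start -> done): greatest fixpoint, start Z0 = {1, 2, 3, 4, 5, 7, 8, 9}, keep only states in Sat with every successor in Z. Z1 = {3, 4, 5, 7, 8, 9}; fixed.
Sat(AG (~start -> done)) = {3, 4, 5, 7, 8, 9}
AF (AG (~start -> done)): least fixpoint, start Z0 = {3, 4, 5, 7, 8, 9}, add states with every successor in Z. Z1 = {0, 3, 4, 5, 7, 8, 9}; fixed.
Sat(AF (AG (~start -> done))) = {0, 3, 4, 5, 7, 8, 9}
A[done U AF (AG (~start -> done))]: least fixpoint, start Z0 = Sat(AF (AG (~start -> done))) = {0, 3, 4, 5, 7, 8, 9}, add states in Sat(done) with every successor in Z. Already a fixed point.
Sat(A[done U AF (AG (~start -> done))]) = {0, 3, 4, 5, 7, 8, 9}
3 ∈ Sat(A[done U AF (AG (~start -> done))]) = {0, 3, 4, 5, 7, 8, 9}, so the formula holds at 3.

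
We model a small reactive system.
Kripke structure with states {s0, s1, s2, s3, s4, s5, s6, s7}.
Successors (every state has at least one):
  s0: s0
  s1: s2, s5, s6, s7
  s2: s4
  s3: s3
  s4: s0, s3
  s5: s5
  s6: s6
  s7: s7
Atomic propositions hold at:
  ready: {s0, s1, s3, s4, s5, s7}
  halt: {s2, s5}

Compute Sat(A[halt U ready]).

A[halt U ready]: least fixpoint, start Z0 = Sat(ready) = {s0, s1, s3, s4, s5, s7}, add states in Sat(halt) with every successor in Z. Z1 = {s0, s1, s2, s3, s4, s5, s7}; fixed.
Sat(A[halt U ready]) = {s0, s1, s2, s3, s4, s5, s7}

{s0, s1, s2, s3, s4, s5, s7}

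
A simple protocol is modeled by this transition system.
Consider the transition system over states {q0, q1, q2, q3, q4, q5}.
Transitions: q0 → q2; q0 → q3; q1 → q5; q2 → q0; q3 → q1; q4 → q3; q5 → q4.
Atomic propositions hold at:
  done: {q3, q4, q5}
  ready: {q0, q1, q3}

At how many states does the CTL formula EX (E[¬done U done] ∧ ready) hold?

Sat(¬done) = {q0, q1, q2}
E[¬done U done]: least fixpoint, start Z0 = Sat(done) = {q3, q4, q5}, add states in Sat(¬done) with some successor in Z. Z1 = {q0, q1, q3, q4, q5}; Z2 = {q0, q1, q2, q3, q4, q5}; fixed.
Sat(E[¬done U done]) = {q0, q1, q2, q3, q4, q5}
Sat(E[¬done U done] ∧ ready) = {q0, q1, q3}
Sat(EX (E[¬done U done] ∧ ready)) = {s : some successor in {q0, q1, q3}} = {q0, q2, q3, q4}
|Sat(EX (E[¬done U done] ∧ ready))| = |{q0, q2, q3, q4}| = 4.

4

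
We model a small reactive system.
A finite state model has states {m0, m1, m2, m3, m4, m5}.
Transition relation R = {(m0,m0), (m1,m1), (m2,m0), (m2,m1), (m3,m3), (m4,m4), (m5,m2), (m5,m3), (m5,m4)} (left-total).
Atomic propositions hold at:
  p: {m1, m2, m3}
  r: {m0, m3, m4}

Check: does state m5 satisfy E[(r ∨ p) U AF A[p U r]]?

No

Sat(r ∨ p) = {m0, m1, m2, m3, m4}
A[p U r]: least fixpoint, start Z0 = Sat(r) = {m0, m3, m4}, add states in Sat(p) with every successor in Z. Already a fixed point.
Sat(A[p U r]) = {m0, m3, m4}
AF A[p U r]: least fixpoint, start Z0 = {m0, m3, m4}, add states with every successor in Z. Already a fixed point.
Sat(AF A[p U r]) = {m0, m3, m4}
E[(r ∨ p) U AF A[p U r]]: least fixpoint, start Z0 = Sat(AF A[p U r]) = {m0, m3, m4}, add states in Sat(r ∨ p) with some successor in Z. Z1 = {m0, m2, m3, m4}; fixed.
Sat(E[(r ∨ p) U AF A[p U r]]) = {m0, m2, m3, m4}
m5 ∉ Sat(E[(r ∨ p) U AF A[p U r]]) = {m0, m2, m3, m4}, so the formula does not hold at m5.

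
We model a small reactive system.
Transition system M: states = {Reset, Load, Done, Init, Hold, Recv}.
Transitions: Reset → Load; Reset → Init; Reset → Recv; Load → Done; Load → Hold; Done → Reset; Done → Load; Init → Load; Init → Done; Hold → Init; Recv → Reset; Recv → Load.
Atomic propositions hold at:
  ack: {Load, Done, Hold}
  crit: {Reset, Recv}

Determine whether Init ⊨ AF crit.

No

AF crit: least fixpoint, start Z0 = {Reset, Recv}, add states with every successor in Z. Already a fixed point.
Sat(AF crit) = {Reset, Recv}
Init ∉ Sat(AF crit) = {Reset, Recv}, so the formula does not hold at Init.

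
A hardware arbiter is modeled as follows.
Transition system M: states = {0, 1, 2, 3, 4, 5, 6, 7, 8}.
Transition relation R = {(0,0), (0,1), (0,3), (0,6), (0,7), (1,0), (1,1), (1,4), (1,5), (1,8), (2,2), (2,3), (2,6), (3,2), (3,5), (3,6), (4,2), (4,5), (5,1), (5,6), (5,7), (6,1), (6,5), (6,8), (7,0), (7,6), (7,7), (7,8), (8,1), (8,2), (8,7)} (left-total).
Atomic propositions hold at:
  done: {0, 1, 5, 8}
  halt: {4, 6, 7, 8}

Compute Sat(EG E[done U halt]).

{0, 1, 4, 5, 6, 7, 8}

E[done U halt]: least fixpoint, start Z0 = Sat(halt) = {4, 6, 7, 8}, add states in Sat(done) with some successor in Z. Z1 = {0, 1, 4, 5, 6, 7, 8}; fixed.
Sat(E[done U halt]) = {0, 1, 4, 5, 6, 7, 8}
EG E[done U halt]: greatest fixpoint, start Z0 = {0, 1, 4, 5, 6, 7, 8}, keep only states in Sat with some successor in Z. Already a fixed point.
Sat(EG E[done U halt]) = {0, 1, 4, 5, 6, 7, 8}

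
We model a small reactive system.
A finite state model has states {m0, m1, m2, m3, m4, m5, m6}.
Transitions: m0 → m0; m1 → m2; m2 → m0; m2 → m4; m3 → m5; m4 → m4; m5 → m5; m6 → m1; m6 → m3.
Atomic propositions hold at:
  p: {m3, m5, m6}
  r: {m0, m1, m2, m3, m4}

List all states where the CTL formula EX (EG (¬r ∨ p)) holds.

Sat(¬r) = {m5, m6}
Sat(¬r ∨ p) = {m3, m5, m6}
EG (¬r ∨ p): greatest fixpoint, start Z0 = {m3, m5, m6}, keep only states in Sat with some successor in Z. Already a fixed point.
Sat(EG (¬r ∨ p)) = {m3, m5, m6}
Sat(EX (EG (¬r ∨ p))) = {s : some successor in {m3, m5, m6}} = {m3, m5, m6}

{m3, m5, m6}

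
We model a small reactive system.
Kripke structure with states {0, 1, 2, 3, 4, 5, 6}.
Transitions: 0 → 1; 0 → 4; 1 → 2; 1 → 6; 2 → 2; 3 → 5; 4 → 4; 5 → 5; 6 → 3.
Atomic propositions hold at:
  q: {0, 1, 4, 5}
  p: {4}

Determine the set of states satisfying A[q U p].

{4}

A[q U p]: least fixpoint, start Z0 = Sat(p) = {4}, add states in Sat(q) with every successor in Z. Already a fixed point.
Sat(A[q U p]) = {4}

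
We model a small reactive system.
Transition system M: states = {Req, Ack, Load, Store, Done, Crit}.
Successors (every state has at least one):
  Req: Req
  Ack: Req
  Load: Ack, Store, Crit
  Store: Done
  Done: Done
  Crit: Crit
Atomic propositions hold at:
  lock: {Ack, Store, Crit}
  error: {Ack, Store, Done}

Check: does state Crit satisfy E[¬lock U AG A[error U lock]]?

Sat(¬lock) = {Req, Load, Done}
A[error U lock]: least fixpoint, start Z0 = Sat(lock) = {Ack, Store, Crit}, add states in Sat(error) with every successor in Z. Already a fixed point.
Sat(A[error U lock]) = {Ack, Store, Crit}
AG A[error U lock]: greatest fixpoint, start Z0 = {Ack, Store, Crit}, keep only states in Sat with every successor in Z. Z1 = {Crit}; fixed.
Sat(AG A[error U lock]) = {Crit}
E[¬lock U AG A[error U lock]]: least fixpoint, start Z0 = Sat(AG A[error U lock]) = {Crit}, add states in Sat(¬lock) with some successor in Z. Z1 = {Load, Crit}; fixed.
Sat(E[¬lock U AG A[error U lock]]) = {Load, Crit}
Crit ∈ Sat(E[¬lock U AG A[error U lock]]) = {Load, Crit}, so the formula holds at Crit.

Yes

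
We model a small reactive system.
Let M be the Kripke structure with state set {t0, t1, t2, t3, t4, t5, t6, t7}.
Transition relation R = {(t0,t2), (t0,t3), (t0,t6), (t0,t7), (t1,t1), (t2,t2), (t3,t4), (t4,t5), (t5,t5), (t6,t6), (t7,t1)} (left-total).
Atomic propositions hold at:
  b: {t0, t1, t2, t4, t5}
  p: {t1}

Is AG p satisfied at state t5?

AG p: greatest fixpoint, start Z0 = {t1}, keep only states in Sat with every successor in Z. Already a fixed point.
Sat(AG p) = {t1}
t5 ∉ Sat(AG p) = {t1}, so the formula does not hold at t5.

No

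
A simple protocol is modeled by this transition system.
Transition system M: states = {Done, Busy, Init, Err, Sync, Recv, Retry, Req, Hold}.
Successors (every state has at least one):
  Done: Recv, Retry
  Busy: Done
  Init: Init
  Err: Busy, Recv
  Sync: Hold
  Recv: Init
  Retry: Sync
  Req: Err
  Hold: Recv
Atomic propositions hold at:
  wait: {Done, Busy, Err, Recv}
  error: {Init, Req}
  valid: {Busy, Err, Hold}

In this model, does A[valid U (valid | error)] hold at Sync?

Sat(valid | error) = {Busy, Init, Err, Req, Hold}
A[valid U (valid | error)]: least fixpoint, start Z0 = Sat((valid | error)) = {Busy, Init, Err, Req, Hold}, add states in Sat(valid) with every successor in Z. Already a fixed point.
Sat(A[valid U (valid | error)]) = {Busy, Init, Err, Req, Hold}
Sync ∉ Sat(A[valid U (valid | error)]) = {Busy, Init, Err, Req, Hold}, so the formula does not hold at Sync.

No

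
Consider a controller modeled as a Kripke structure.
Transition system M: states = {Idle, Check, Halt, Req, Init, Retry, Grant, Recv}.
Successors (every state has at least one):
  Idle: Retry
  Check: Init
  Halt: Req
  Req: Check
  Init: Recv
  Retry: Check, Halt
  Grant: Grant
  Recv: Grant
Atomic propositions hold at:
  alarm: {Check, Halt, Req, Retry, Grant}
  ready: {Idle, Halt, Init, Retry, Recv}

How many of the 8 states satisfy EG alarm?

1

EG alarm: greatest fixpoint, start Z0 = {Check, Halt, Req, Retry, Grant}, keep only states in Sat with some successor in Z. Z1 = {Halt, Req, Retry, Grant}; Z2 = {Halt, Retry, Grant}; Z3 = {Retry, Grant}; Z4 = {Grant}; fixed.
Sat(EG alarm) = {Grant}
|Sat(EG alarm)| = |{Grant}| = 1.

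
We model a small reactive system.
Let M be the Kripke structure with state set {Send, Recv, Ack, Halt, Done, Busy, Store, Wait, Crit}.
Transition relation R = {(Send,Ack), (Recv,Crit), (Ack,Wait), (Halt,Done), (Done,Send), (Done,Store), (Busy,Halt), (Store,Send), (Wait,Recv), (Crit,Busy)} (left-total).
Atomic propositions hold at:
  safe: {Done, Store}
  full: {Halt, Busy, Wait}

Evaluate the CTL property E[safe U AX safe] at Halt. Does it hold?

Yes

Sat(AX safe) = {s : every successor in {Done, Store}} = {Halt}
E[safe U AX safe]: least fixpoint, start Z0 = Sat(AX safe) = {Halt}, add states in Sat(safe) with some successor in Z. Already a fixed point.
Sat(E[safe U AX safe]) = {Halt}
Halt ∈ Sat(E[safe U AX safe]) = {Halt}, so the formula holds at Halt.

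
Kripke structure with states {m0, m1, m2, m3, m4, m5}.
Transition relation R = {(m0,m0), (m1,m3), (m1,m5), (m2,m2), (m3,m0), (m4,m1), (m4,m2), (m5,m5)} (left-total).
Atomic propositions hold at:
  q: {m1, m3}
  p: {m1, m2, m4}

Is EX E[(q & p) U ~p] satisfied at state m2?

Sat(q & p) = {m1}
Sat(~p) = {m0, m3, m5}
E[(q & p) U ~p]: least fixpoint, start Z0 = Sat(~p) = {m0, m3, m5}, add states in Sat(q & p) with some successor in Z. Z1 = {m0, m1, m3, m5}; fixed.
Sat(E[(q & p) U ~p]) = {m0, m1, m3, m5}
Sat(EX E[(q & p) U ~p]) = {s : some successor in {m0, m1, m3, m5}} = {m0, m1, m3, m4, m5}
m2 ∉ Sat(EX E[(q & p) U ~p]) = {m0, m1, m3, m4, m5}, so the formula does not hold at m2.

No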